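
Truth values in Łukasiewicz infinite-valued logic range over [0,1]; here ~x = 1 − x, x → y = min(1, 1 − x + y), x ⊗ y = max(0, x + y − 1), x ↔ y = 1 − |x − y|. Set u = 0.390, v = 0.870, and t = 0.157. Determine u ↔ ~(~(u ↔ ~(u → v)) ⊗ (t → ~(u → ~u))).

u → v = min(1, 1 − 0.390 + 0.870) = min(1, 1.480) = 1.000
~(u → v) = 1 − 1.000 = 0.000
u ↔ ~(u → v) = 1 − |0.390 − 0.000| = 1 − 0.390 = 0.610
~(u ↔ ~(u → v)) = 1 − 0.610 = 0.390
~u = 1 − 0.390 = 0.610
u → ~u = min(1, 1 − 0.390 + 0.610) = min(1, 1.220) = 1.000
~(u → ~u) = 1 − 1.000 = 0.000
t → ~(u → ~u) = min(1, 1 − 0.157 + 0.000) = min(1, 0.843) = 0.843
~(u ↔ ~(u → v)) ⊗ (t → ~(u → ~u)) = max(0, 0.390 + 0.843 − 1) = max(0, 0.233) = 0.233
~(~(u ↔ ~(u → v)) ⊗ (t → ~(u → ~u))) = 1 − 0.233 = 0.767
u ↔ ~(~(u ↔ ~(u → v)) ⊗ (t → ~(u → ~u))) = 1 − |0.390 − 0.767| = 1 − 0.377 = 0.623

0.623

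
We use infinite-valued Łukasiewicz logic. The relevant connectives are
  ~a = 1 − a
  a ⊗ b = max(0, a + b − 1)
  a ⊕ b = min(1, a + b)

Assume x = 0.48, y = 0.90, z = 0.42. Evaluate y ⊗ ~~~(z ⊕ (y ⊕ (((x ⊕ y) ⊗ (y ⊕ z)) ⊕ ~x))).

0.00

x ⊕ y = min(1, 0.48 + 0.90) = min(1, 1.38) = 1.00
y ⊕ z = min(1, 0.90 + 0.42) = min(1, 1.32) = 1.00
(x ⊕ y) ⊗ (y ⊕ z) = max(0, 1.00 + 1.00 − 1) = max(0, 1.00) = 1.00
~x = 1 − 0.48 = 0.52
((x ⊕ y) ⊗ (y ⊕ z)) ⊕ ~x = min(1, 1.00 + 0.52) = min(1, 1.52) = 1.00
y ⊕ (((x ⊕ y) ⊗ (y ⊕ z)) ⊕ ~x) = min(1, 0.90 + 1.00) = min(1, 1.90) = 1.00
z ⊕ (y ⊕ (((x ⊕ y) ⊗ (y ⊕ z)) ⊕ ~x)) = min(1, 0.42 + 1.00) = min(1, 1.42) = 1.00
~(z ⊕ (y ⊕ (((x ⊕ y) ⊗ (y ⊕ z)) ⊕ ~x))) = 1 − 1.00 = 0.00
~~(z ⊕ (y ⊕ (((x ⊕ y) ⊗ (y ⊕ z)) ⊕ ~x))) = 1 − 0.00 = 1.00
~~~(z ⊕ (y ⊕ (((x ⊕ y) ⊗ (y ⊕ z)) ⊕ ~x))) = 1 − 1.00 = 0.00
y ⊗ ~~~(z ⊕ (y ⊕ (((x ⊕ y) ⊗ (y ⊕ z)) ⊕ ~x))) = max(0, 0.90 + 0.00 − 1) = max(0, -0.10) = 0.00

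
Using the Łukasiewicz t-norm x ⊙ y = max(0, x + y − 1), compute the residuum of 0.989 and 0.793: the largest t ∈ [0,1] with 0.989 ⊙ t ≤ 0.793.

0.804

The residuum of the Łukasiewicz t-norm gives the supremum: min(1, 1 − 0.989 + 0.793).
1 − 0.989 + 0.793 = 0.804, so t = min(1, 0.804) = 0.804.
Check: 0.989 ⊙ 0.804 = max(0, 0.793) = 0.793 ≤ 0.793.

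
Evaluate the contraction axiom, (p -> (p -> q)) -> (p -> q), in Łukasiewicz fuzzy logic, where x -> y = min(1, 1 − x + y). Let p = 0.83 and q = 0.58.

p -> q = min(1, 1 − 0.83 + 0.58) = min(1, 0.75) = 0.75
p -> (p -> q) = min(1, 1 − 0.83 + 0.75) = min(1, 0.92) = 0.92
(p -> (p -> q)) -> (p -> q) = min(1, 1 − 0.92 + 0.75) = min(1, 0.83) = 0.83
(The value 0.83 < 1 shows this instance is not satisfied; fails in Ł∞ (the t-norm is not idempotent).)

0.83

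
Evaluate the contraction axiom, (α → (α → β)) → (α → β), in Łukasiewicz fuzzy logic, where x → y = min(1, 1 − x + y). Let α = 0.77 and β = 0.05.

0.77

α → β = min(1, 1 − 0.77 + 0.05) = min(1, 0.28) = 0.28
α → (α → β) = min(1, 1 − 0.77 + 0.28) = min(1, 0.51) = 0.51
(α → (α → β)) → (α → β) = min(1, 1 − 0.51 + 0.28) = min(1, 0.77) = 0.77
(The value 0.77 < 1 shows this instance is not satisfied; fails in Ł∞ (the t-norm is not idempotent).)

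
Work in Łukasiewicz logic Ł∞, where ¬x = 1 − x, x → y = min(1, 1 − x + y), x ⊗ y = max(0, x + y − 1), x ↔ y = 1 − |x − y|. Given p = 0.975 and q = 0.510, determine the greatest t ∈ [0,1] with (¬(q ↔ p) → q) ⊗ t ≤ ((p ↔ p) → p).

0.975

q ↔ p = 1 − |0.510 − 0.975| = 1 − 0.465 = 0.535
¬(q ↔ p) = 1 − 0.535 = 0.465
¬(q ↔ p) → q = min(1, 1 − 0.465 + 0.510) = min(1, 1.045) = 1.000
So the left factor is ¬(q ↔ p) → q = 1.000.
p ↔ p = 1 − |0.975 − 0.975| = 1 − 0.000 = 1.000
(p ↔ p) → p = min(1, 1 − 1.000 + 0.975) = min(1, 0.975) = 0.975
So the right-hand bound is (p ↔ p) → p = 0.975.
The residuum of the Łukasiewicz t-norm gives the supremum: min(1, 1 − 1.000 + 0.975).
1 − 1.000 + 0.975 = 0.975, so t = min(1, 0.975) = 0.975.
Check: 1.000 ⊗ 0.975 = max(0, 0.975) = 0.975 ≤ 0.975.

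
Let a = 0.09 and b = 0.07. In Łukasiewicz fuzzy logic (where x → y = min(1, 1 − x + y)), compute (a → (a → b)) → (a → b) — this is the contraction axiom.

0.98

a → b = min(1, 1 − 0.09 + 0.07) = min(1, 0.98) = 0.98
a → (a → b) = min(1, 1 − 0.09 + 0.98) = min(1, 1.89) = 1.00
(a → (a → b)) → (a → b) = min(1, 1 − 1.00 + 0.98) = min(1, 0.98) = 0.98
(The value 0.98 < 1 shows this instance is not satisfied; fails in Ł∞ (the t-norm is not idempotent).)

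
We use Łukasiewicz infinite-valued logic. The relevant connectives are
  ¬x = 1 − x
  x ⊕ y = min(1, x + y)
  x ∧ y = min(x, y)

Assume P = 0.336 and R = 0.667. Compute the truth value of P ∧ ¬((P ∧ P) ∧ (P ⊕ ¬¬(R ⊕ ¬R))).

0.336

P ∧ P = min(0.336, 0.336) = 0.336
¬R = 1 − 0.667 = 0.333
R ⊕ ¬R = min(1, 0.667 + 0.333) = min(1, 1.000) = 1.000
¬(R ⊕ ¬R) = 1 − 1.000 = 0.000
¬¬(R ⊕ ¬R) = 1 − 0.000 = 1.000
P ⊕ ¬¬(R ⊕ ¬R) = min(1, 0.336 + 1.000) = min(1, 1.336) = 1.000
(P ∧ P) ∧ (P ⊕ ¬¬(R ⊕ ¬R)) = min(0.336, 1.000) = 0.336
¬((P ∧ P) ∧ (P ⊕ ¬¬(R ⊕ ¬R))) = 1 − 0.336 = 0.664
P ∧ ¬((P ∧ P) ∧ (P ⊕ ¬¬(R ⊕ ¬R))) = min(0.336, 0.664) = 0.336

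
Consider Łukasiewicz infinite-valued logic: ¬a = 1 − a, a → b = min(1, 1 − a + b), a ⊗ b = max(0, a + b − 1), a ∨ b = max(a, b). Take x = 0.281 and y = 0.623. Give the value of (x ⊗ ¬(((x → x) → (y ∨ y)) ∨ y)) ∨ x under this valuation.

x → x = min(1, 1 − 0.281 + 0.281) = min(1, 1.000) = 1.000
y ∨ y = max(0.623, 0.623) = 0.623
(x → x) → (y ∨ y) = min(1, 1 − 1.000 + 0.623) = min(1, 0.623) = 0.623
((x → x) → (y ∨ y)) ∨ y = max(0.623, 0.623) = 0.623
¬(((x → x) → (y ∨ y)) ∨ y) = 1 − 0.623 = 0.377
x ⊗ ¬(((x → x) → (y ∨ y)) ∨ y) = max(0, 0.281 + 0.377 − 1) = max(0, -0.342) = 0.000
(x ⊗ ¬(((x → x) → (y ∨ y)) ∨ y)) ∨ x = max(0.000, 0.281) = 0.281

0.281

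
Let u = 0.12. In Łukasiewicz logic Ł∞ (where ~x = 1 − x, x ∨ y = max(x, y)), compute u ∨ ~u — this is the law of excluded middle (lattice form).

0.88

~u = 1 − 0.12 = 0.88
u ∨ ~u = max(0.12, 0.88) = 0.88
(The value 0.88 < 1 shows this instance is not satisfied; not a Ł∞-tautology — its value is max(a, 1−a).)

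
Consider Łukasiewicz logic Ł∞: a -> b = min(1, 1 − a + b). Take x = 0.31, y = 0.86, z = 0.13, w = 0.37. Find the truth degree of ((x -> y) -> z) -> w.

x -> y = min(1, 1 − 0.31 + 0.86) = min(1, 1.55) = 1.00
(x -> y) -> z = min(1, 1 − 1.00 + 0.13) = min(1, 0.13) = 0.13
((x -> y) -> z) -> w = min(1, 1 − 0.13 + 0.37) = min(1, 1.24) = 1.00

1.00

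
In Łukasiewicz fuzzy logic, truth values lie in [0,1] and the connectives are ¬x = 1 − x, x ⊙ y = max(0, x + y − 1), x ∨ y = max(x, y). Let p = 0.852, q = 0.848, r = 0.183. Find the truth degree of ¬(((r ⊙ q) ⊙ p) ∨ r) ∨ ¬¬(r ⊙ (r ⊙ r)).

r ⊙ q = max(0, 0.183 + 0.848 − 1) = max(0, 0.031) = 0.031
(r ⊙ q) ⊙ p = max(0, 0.031 + 0.852 − 1) = max(0, -0.117) = 0.000
((r ⊙ q) ⊙ p) ∨ r = max(0.000, 0.183) = 0.183
¬(((r ⊙ q) ⊙ p) ∨ r) = 1 − 0.183 = 0.817
r ⊙ r = max(0, 0.183 + 0.183 − 1) = max(0, -0.634) = 0.000
r ⊙ (r ⊙ r) = max(0, 0.183 + 0.000 − 1) = max(0, -0.817) = 0.000
¬(r ⊙ (r ⊙ r)) = 1 − 0.000 = 1.000
¬¬(r ⊙ (r ⊙ r)) = 1 − 1.000 = 0.000
¬(((r ⊙ q) ⊙ p) ∨ r) ∨ ¬¬(r ⊙ (r ⊙ r)) = max(0.817, 0.000) = 0.817

0.817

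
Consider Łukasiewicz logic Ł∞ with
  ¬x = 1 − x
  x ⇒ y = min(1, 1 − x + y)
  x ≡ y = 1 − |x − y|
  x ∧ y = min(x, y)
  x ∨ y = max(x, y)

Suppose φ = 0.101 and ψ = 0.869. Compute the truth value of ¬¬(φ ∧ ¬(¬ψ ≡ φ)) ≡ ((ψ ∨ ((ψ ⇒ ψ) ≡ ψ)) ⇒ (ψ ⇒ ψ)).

0.030

¬ψ = 1 − 0.869 = 0.131
¬ψ ≡ φ = 1 − |0.131 − 0.101| = 1 − 0.030 = 0.970
¬(¬ψ ≡ φ) = 1 − 0.970 = 0.030
φ ∧ ¬(¬ψ ≡ φ) = min(0.101, 0.030) = 0.030
¬(φ ∧ ¬(¬ψ ≡ φ)) = 1 − 0.030 = 0.970
¬¬(φ ∧ ¬(¬ψ ≡ φ)) = 1 − 0.970 = 0.030
ψ ⇒ ψ = min(1, 1 − 0.869 + 0.869) = min(1, 1.000) = 1.000
(ψ ⇒ ψ) ≡ ψ = 1 − |1.000 − 0.869| = 1 − 0.131 = 0.869
ψ ∨ ((ψ ⇒ ψ) ≡ ψ) = max(0.869, 0.869) = 0.869
(ψ ∨ ((ψ ⇒ ψ) ≡ ψ)) ⇒ (ψ ⇒ ψ) = min(1, 1 − 0.869 + 1.000) = min(1, 1.131) = 1.000
¬¬(φ ∧ ¬(¬ψ ≡ φ)) ≡ ((ψ ∨ ((ψ ⇒ ψ) ≡ ψ)) ⇒ (ψ ⇒ ψ)) = 1 − |0.030 − 1.000| = 1 − 0.970 = 0.030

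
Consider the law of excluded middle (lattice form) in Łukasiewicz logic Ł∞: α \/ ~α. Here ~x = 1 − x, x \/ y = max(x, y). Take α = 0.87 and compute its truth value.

~α = 1 − 0.87 = 0.13
α \/ ~α = max(0.87, 0.13) = 0.87
(The value 0.87 < 1 shows this instance is not satisfied; not a Ł∞-tautology — its value is max(a, 1−a).)

0.87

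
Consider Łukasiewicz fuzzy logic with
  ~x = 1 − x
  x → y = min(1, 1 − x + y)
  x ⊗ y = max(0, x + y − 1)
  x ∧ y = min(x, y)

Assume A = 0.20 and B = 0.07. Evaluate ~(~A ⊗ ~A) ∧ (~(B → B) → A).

0.40

~A = 1 − 0.20 = 0.80
~A ⊗ ~A = max(0, 0.80 + 0.80 − 1) = max(0, 0.60) = 0.60
~(~A ⊗ ~A) = 1 − 0.60 = 0.40
B → B = min(1, 1 − 0.07 + 0.07) = min(1, 1.00) = 1.00
~(B → B) = 1 − 1.00 = 0.00
~(B → B) → A = min(1, 1 − 0.00 + 0.20) = min(1, 1.20) = 1.00
~(~A ⊗ ~A) ∧ (~(B → B) → A) = min(0.40, 1.00) = 0.40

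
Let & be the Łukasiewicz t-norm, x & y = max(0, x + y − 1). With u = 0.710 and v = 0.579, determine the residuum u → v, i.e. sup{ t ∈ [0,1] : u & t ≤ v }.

The residuum of the Łukasiewicz t-norm gives the supremum: min(1, 1 − 0.710 + 0.579).
1 − 0.710 + 0.579 = 0.869, so t = min(1, 0.869) = 0.869.
Check: 0.710 & 0.869 = max(0, 0.579) = 0.579 ≤ 0.579.

0.869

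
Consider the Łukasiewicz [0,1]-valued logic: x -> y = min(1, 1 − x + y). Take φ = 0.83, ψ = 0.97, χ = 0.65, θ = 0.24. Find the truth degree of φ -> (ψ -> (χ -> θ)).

0.79

χ -> θ = min(1, 1 − 0.65 + 0.24) = min(1, 0.59) = 0.59
ψ -> (χ -> θ) = min(1, 1 − 0.97 + 0.59) = min(1, 0.62) = 0.62
φ -> (ψ -> (χ -> θ)) = min(1, 1 − 0.83 + 0.62) = min(1, 0.79) = 0.79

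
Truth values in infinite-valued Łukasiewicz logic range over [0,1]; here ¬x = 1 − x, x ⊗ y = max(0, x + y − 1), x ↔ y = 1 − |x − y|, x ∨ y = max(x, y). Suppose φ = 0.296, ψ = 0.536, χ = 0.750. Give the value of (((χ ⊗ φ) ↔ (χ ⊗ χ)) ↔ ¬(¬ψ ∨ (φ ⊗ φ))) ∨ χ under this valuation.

χ ⊗ φ = max(0, 0.750 + 0.296 − 1) = max(0, 0.046) = 0.046
χ ⊗ χ = max(0, 0.750 + 0.750 − 1) = max(0, 0.500) = 0.500
(χ ⊗ φ) ↔ (χ ⊗ χ) = 1 − |0.046 − 0.500| = 1 − 0.454 = 0.546
¬ψ = 1 − 0.536 = 0.464
φ ⊗ φ = max(0, 0.296 + 0.296 − 1) = max(0, -0.408) = 0.000
¬ψ ∨ (φ ⊗ φ) = max(0.464, 0.000) = 0.464
¬(¬ψ ∨ (φ ⊗ φ)) = 1 − 0.464 = 0.536
((χ ⊗ φ) ↔ (χ ⊗ χ)) ↔ ¬(¬ψ ∨ (φ ⊗ φ)) = 1 − |0.546 − 0.536| = 1 − 0.010 = 0.990
(((χ ⊗ φ) ↔ (χ ⊗ χ)) ↔ ¬(¬ψ ∨ (φ ⊗ φ))) ∨ χ = max(0.990, 0.750) = 0.990

0.990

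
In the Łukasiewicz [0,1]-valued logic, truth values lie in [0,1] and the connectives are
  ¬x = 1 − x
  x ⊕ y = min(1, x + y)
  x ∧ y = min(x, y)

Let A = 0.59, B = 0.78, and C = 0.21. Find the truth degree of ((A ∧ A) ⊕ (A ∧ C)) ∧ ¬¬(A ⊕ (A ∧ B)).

A ∧ A = min(0.59, 0.59) = 0.59
A ∧ C = min(0.59, 0.21) = 0.21
(A ∧ A) ⊕ (A ∧ C) = min(1, 0.59 + 0.21) = min(1, 0.80) = 0.80
A ∧ B = min(0.59, 0.78) = 0.59
A ⊕ (A ∧ B) = min(1, 0.59 + 0.59) = min(1, 1.18) = 1.00
¬(A ⊕ (A ∧ B)) = 1 − 1.00 = 0.00
¬¬(A ⊕ (A ∧ B)) = 1 − 0.00 = 1.00
((A ∧ A) ⊕ (A ∧ C)) ∧ ¬¬(A ⊕ (A ∧ B)) = min(0.80, 1.00) = 0.80

0.80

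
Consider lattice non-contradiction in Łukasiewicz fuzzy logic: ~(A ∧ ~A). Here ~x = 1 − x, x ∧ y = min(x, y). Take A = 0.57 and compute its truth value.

0.57

~A = 1 − 0.57 = 0.43
A ∧ ~A = min(0.57, 0.43) = 0.43
~(A ∧ ~A) = 1 − 0.43 = 0.57
(The value 0.57 < 1 shows this instance is not satisfied; not a Ł∞-tautology — its value is 1 − min(a, 1−a).)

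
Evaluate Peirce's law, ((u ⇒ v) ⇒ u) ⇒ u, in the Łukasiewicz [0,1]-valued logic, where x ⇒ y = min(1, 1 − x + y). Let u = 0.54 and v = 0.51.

u ⇒ v = min(1, 1 − 0.54 + 0.51) = min(1, 0.97) = 0.97
(u ⇒ v) ⇒ u = min(1, 1 − 0.97 + 0.54) = min(1, 0.57) = 0.57
((u ⇒ v) ⇒ u) ⇒ u = min(1, 1 − 0.57 + 0.54) = min(1, 0.97) = 0.97
(The value 0.97 < 1 shows this instance is not satisfied; not a Ł∞-tautology in general.)

0.97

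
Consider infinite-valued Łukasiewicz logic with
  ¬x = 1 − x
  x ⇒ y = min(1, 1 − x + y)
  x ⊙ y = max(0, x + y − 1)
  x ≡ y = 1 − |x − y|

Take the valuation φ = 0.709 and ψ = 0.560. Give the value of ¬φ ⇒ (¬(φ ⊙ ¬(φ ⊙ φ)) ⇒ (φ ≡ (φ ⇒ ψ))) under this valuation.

1.000

¬φ = 1 − 0.709 = 0.291
φ ⊙ φ = max(0, 0.709 + 0.709 − 1) = max(0, 0.418) = 0.418
¬(φ ⊙ φ) = 1 − 0.418 = 0.582
φ ⊙ ¬(φ ⊙ φ) = max(0, 0.709 + 0.582 − 1) = max(0, 0.291) = 0.291
¬(φ ⊙ ¬(φ ⊙ φ)) = 1 − 0.291 = 0.709
φ ⇒ ψ = min(1, 1 − 0.709 + 0.560) = min(1, 0.851) = 0.851
φ ≡ (φ ⇒ ψ) = 1 − |0.709 − 0.851| = 1 − 0.142 = 0.858
¬(φ ⊙ ¬(φ ⊙ φ)) ⇒ (φ ≡ (φ ⇒ ψ)) = min(1, 1 − 0.709 + 0.858) = min(1, 1.149) = 1.000
¬φ ⇒ (¬(φ ⊙ ¬(φ ⊙ φ)) ⇒ (φ ≡ (φ ⇒ ψ))) = min(1, 1 − 0.291 + 1.000) = min(1, 1.709) = 1.000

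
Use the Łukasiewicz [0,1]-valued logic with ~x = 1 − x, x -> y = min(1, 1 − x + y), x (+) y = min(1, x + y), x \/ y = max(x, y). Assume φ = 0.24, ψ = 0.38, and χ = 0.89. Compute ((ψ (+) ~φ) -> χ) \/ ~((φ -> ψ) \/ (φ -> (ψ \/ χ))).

~φ = 1 − 0.24 = 0.76
ψ (+) ~φ = min(1, 0.38 + 0.76) = min(1, 1.14) = 1.00
(ψ (+) ~φ) -> χ = min(1, 1 − 1.00 + 0.89) = min(1, 0.89) = 0.89
φ -> ψ = min(1, 1 − 0.24 + 0.38) = min(1, 1.14) = 1.00
ψ \/ χ = max(0.38, 0.89) = 0.89
φ -> (ψ \/ χ) = min(1, 1 − 0.24 + 0.89) = min(1, 1.65) = 1.00
(φ -> ψ) \/ (φ -> (ψ \/ χ)) = max(1.00, 1.00) = 1.00
~((φ -> ψ) \/ (φ -> (ψ \/ χ))) = 1 − 1.00 = 0.00
((ψ (+) ~φ) -> χ) \/ ~((φ -> ψ) \/ (φ -> (ψ \/ χ))) = max(0.89, 0.00) = 0.89

0.89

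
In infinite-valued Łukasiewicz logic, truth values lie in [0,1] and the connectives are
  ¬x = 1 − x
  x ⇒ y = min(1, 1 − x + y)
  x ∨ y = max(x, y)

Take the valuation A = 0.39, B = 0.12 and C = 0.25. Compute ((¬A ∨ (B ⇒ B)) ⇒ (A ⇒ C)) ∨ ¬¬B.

¬A = 1 − 0.39 = 0.61
B ⇒ B = min(1, 1 − 0.12 + 0.12) = min(1, 1.00) = 1.00
¬A ∨ (B ⇒ B) = max(0.61, 1.00) = 1.00
A ⇒ C = min(1, 1 − 0.39 + 0.25) = min(1, 0.86) = 0.86
(¬A ∨ (B ⇒ B)) ⇒ (A ⇒ C) = min(1, 1 − 1.00 + 0.86) = min(1, 0.86) = 0.86
¬B = 1 − 0.12 = 0.88
¬¬B = 1 − 0.88 = 0.12
((¬A ∨ (B ⇒ B)) ⇒ (A ⇒ C)) ∨ ¬¬B = max(0.86, 0.12) = 0.86

0.86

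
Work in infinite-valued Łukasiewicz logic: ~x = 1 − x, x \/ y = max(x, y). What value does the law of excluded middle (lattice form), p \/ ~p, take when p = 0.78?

~p = 1 − 0.78 = 0.22
p \/ ~p = max(0.78, 0.22) = 0.78
(The value 0.78 < 1 shows this instance is not satisfied; not a Ł∞-tautology — its value is max(a, 1−a).)

0.78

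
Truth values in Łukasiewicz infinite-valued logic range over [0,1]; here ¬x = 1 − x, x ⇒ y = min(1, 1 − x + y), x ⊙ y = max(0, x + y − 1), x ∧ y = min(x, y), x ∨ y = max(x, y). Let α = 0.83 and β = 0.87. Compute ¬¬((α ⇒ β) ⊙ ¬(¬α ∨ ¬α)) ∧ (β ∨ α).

α ⇒ β = min(1, 1 − 0.83 + 0.87) = min(1, 1.04) = 1.00
¬α = 1 − 0.83 = 0.17
¬α ∨ ¬α = max(0.17, 0.17) = 0.17
¬(¬α ∨ ¬α) = 1 − 0.17 = 0.83
(α ⇒ β) ⊙ ¬(¬α ∨ ¬α) = max(0, 1.00 + 0.83 − 1) = max(0, 0.83) = 0.83
¬((α ⇒ β) ⊙ ¬(¬α ∨ ¬α)) = 1 − 0.83 = 0.17
¬¬((α ⇒ β) ⊙ ¬(¬α ∨ ¬α)) = 1 − 0.17 = 0.83
β ∨ α = max(0.87, 0.83) = 0.87
¬¬((α ⇒ β) ⊙ ¬(¬α ∨ ¬α)) ∧ (β ∨ α) = min(0.83, 0.87) = 0.83

0.83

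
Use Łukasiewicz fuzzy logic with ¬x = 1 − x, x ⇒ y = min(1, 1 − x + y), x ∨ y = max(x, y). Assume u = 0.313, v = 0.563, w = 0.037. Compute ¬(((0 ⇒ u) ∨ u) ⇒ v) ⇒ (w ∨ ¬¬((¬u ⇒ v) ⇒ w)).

0 ⇒ u = min(1, 1 − 0.000 + 0.313) = min(1, 1.313) = 1.000
(0 ⇒ u) ∨ u = max(1.000, 0.313) = 1.000
((0 ⇒ u) ∨ u) ⇒ v = min(1, 1 − 1.000 + 0.563) = min(1, 0.563) = 0.563
¬(((0 ⇒ u) ∨ u) ⇒ v) = 1 − 0.563 = 0.437
¬u = 1 − 0.313 = 0.687
¬u ⇒ v = min(1, 1 − 0.687 + 0.563) = min(1, 0.876) = 0.876
(¬u ⇒ v) ⇒ w = min(1, 1 − 0.876 + 0.037) = min(1, 0.161) = 0.161
¬((¬u ⇒ v) ⇒ w) = 1 − 0.161 = 0.839
¬¬((¬u ⇒ v) ⇒ w) = 1 − 0.839 = 0.161
w ∨ ¬¬((¬u ⇒ v) ⇒ w) = max(0.037, 0.161) = 0.161
¬(((0 ⇒ u) ∨ u) ⇒ v) ⇒ (w ∨ ¬¬((¬u ⇒ v) ⇒ w)) = min(1, 1 − 0.437 + 0.161) = min(1, 0.724) = 0.724

0.724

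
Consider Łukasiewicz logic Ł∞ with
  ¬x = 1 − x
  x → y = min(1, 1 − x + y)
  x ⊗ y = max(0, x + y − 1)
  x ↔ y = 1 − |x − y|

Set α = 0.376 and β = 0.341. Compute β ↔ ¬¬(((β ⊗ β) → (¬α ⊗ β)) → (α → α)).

β ⊗ β = max(0, 0.341 + 0.341 − 1) = max(0, -0.318) = 0.000
¬α = 1 − 0.376 = 0.624
¬α ⊗ β = max(0, 0.624 + 0.341 − 1) = max(0, -0.035) = 0.000
(β ⊗ β) → (¬α ⊗ β) = min(1, 1 − 0.000 + 0.000) = min(1, 1.000) = 1.000
α → α = min(1, 1 − 0.376 + 0.376) = min(1, 1.000) = 1.000
((β ⊗ β) → (¬α ⊗ β)) → (α → α) = min(1, 1 − 1.000 + 1.000) = min(1, 1.000) = 1.000
¬(((β ⊗ β) → (¬α ⊗ β)) → (α → α)) = 1 − 1.000 = 0.000
¬¬(((β ⊗ β) → (¬α ⊗ β)) → (α → α)) = 1 − 0.000 = 1.000
β ↔ ¬¬(((β ⊗ β) → (¬α ⊗ β)) → (α → α)) = 1 − |0.341 − 1.000| = 1 − 0.659 = 0.341

0.341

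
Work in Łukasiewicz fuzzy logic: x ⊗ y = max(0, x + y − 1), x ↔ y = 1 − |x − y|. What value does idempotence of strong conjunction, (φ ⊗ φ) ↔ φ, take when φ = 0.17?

φ ⊗ φ = max(0, 0.17 + 0.17 − 1) = max(0, -0.66) = 0.00
(φ ⊗ φ) ↔ φ = 1 − |0.00 − 0.17| = 1 − 0.17 = 0.83
(The value 0.83 < 1 shows this instance is not satisfied; fails in Ł∞ since a ⊗ a = max(0, 2a−1) ≠ a in general.)

0.83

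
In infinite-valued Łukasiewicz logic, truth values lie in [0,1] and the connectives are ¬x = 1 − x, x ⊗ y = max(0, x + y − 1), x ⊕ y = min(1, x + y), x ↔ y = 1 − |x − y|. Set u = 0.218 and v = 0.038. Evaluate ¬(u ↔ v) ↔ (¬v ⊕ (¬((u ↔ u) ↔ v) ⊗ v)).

0.218

u ↔ v = 1 − |0.218 − 0.038| = 1 − 0.180 = 0.820
¬(u ↔ v) = 1 − 0.820 = 0.180
¬v = 1 − 0.038 = 0.962
u ↔ u = 1 − |0.218 − 0.218| = 1 − 0.000 = 1.000
(u ↔ u) ↔ v = 1 − |1.000 − 0.038| = 1 − 0.962 = 0.038
¬((u ↔ u) ↔ v) = 1 − 0.038 = 0.962
¬((u ↔ u) ↔ v) ⊗ v = max(0, 0.962 + 0.038 − 1) = max(0, 0.000) = 0.000
¬v ⊕ (¬((u ↔ u) ↔ v) ⊗ v) = min(1, 0.962 + 0.000) = min(1, 0.962) = 0.962
¬(u ↔ v) ↔ (¬v ⊕ (¬((u ↔ u) ↔ v) ⊗ v)) = 1 − |0.180 − 0.962| = 1 − 0.782 = 0.218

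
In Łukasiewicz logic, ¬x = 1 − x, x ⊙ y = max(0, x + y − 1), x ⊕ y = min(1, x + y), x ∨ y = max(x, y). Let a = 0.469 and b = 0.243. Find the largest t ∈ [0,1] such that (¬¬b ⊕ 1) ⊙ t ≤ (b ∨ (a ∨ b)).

¬b = 1 − 0.243 = 0.757
¬¬b = 1 − 0.757 = 0.243
¬¬b ⊕ 1 = min(1, 0.243 + 1.000) = min(1, 1.243) = 1.000
So the left factor is ¬¬b ⊕ 1 = 1.000.
a ∨ b = max(0.469, 0.243) = 0.469
b ∨ (a ∨ b) = max(0.243, 0.469) = 0.469
So the right-hand bound is b ∨ (a ∨ b) = 0.469.
The residuum of the Łukasiewicz t-norm gives the supremum: min(1, 1 − 1.000 + 0.469).
1 − 1.000 + 0.469 = 0.469, so t = min(1, 0.469) = 0.469.
Check: 1.000 ⊙ 0.469 = max(0, 0.469) = 0.469 ≤ 0.469.

0.469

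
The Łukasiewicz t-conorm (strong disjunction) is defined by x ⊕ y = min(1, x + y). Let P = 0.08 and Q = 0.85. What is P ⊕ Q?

P ⊕ Q = min(1, 0.08 + 0.85) = min(1, 0.93) = 0.93
For comparison, the Gödel t-conorm max(x, y) would give 0.85.

0.93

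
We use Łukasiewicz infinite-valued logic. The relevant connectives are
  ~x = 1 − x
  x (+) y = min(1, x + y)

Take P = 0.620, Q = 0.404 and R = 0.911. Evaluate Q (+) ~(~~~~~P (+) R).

0.404

~P = 1 − 0.620 = 0.380
~~P = 1 − 0.380 = 0.620
~~~P = 1 − 0.620 = 0.380
~~~~P = 1 − 0.380 = 0.620
~~~~~P = 1 − 0.620 = 0.380
~~~~~P (+) R = min(1, 0.380 + 0.911) = min(1, 1.291) = 1.000
~(~~~~~P (+) R) = 1 − 1.000 = 0.000
Q (+) ~(~~~~~P (+) R) = min(1, 0.404 + 0.000) = min(1, 0.404) = 0.404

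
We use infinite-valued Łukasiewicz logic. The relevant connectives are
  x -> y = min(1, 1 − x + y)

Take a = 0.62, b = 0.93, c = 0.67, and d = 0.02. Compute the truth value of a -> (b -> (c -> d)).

c -> d = min(1, 1 − 0.67 + 0.02) = min(1, 0.35) = 0.35
b -> (c -> d) = min(1, 1 − 0.93 + 0.35) = min(1, 0.42) = 0.42
a -> (b -> (c -> d)) = min(1, 1 − 0.62 + 0.42) = min(1, 0.80) = 0.80

0.80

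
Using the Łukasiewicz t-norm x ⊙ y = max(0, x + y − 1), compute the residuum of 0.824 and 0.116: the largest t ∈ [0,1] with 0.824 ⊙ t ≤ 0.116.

0.292

The residuum of the Łukasiewicz t-norm gives the supremum: min(1, 1 − 0.824 + 0.116).
1 − 0.824 + 0.116 = 0.292, so t = min(1, 0.292) = 0.292.
Check: 0.824 ⊙ 0.292 = max(0, 0.116) = 0.116 ≤ 0.116.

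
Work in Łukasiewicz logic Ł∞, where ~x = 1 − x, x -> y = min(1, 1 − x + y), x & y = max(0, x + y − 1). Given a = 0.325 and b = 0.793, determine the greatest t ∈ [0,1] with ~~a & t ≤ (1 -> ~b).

0.882

~a = 1 − 0.325 = 0.675
~~a = 1 − 0.675 = 0.325
So the left factor is ~~a = 0.325.
~b = 1 − 0.793 = 0.207
1 -> ~b = min(1, 1 − 1.000 + 0.207) = min(1, 0.207) = 0.207
So the right-hand bound is 1 -> ~b = 0.207.
The residuum of the Łukasiewicz t-norm gives the supremum: min(1, 1 − 0.325 + 0.207).
1 − 0.325 + 0.207 = 0.882, so t = min(1, 0.882) = 0.882.
Check: 0.325 & 0.882 = max(0, 0.207) = 0.207 ≤ 0.207.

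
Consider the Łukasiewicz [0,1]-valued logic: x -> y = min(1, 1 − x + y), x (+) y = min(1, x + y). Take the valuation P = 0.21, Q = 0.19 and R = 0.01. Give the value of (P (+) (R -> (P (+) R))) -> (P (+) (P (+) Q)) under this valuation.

0.61

P (+) R = min(1, 0.21 + 0.01) = min(1, 0.22) = 0.22
R -> (P (+) R) = min(1, 1 − 0.01 + 0.22) = min(1, 1.21) = 1.00
P (+) (R -> (P (+) R)) = min(1, 0.21 + 1.00) = min(1, 1.21) = 1.00
P (+) Q = min(1, 0.21 + 0.19) = min(1, 0.40) = 0.40
P (+) (P (+) Q) = min(1, 0.21 + 0.40) = min(1, 0.61) = 0.61
(P (+) (R -> (P (+) R))) -> (P (+) (P (+) Q)) = min(1, 1 − 1.00 + 0.61) = min(1, 0.61) = 0.61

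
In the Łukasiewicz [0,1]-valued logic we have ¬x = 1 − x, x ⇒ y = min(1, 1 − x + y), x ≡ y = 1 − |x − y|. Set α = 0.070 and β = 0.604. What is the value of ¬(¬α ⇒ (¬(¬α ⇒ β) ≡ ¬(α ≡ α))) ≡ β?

¬α = 1 − 0.070 = 0.930
¬α ⇒ β = min(1, 1 − 0.930 + 0.604) = min(1, 0.674) = 0.674
¬(¬α ⇒ β) = 1 − 0.674 = 0.326
α ≡ α = 1 − |0.070 − 0.070| = 1 − 0.000 = 1.000
¬(α ≡ α) = 1 − 1.000 = 0.000
¬(¬α ⇒ β) ≡ ¬(α ≡ α) = 1 − |0.326 − 0.000| = 1 − 0.326 = 0.674
¬α ⇒ (¬(¬α ⇒ β) ≡ ¬(α ≡ α)) = min(1, 1 − 0.930 + 0.674) = min(1, 0.744) = 0.744
¬(¬α ⇒ (¬(¬α ⇒ β) ≡ ¬(α ≡ α))) = 1 − 0.744 = 0.256
¬(¬α ⇒ (¬(¬α ⇒ β) ≡ ¬(α ≡ α))) ≡ β = 1 − |0.256 − 0.604| = 1 − 0.348 = 0.652

0.652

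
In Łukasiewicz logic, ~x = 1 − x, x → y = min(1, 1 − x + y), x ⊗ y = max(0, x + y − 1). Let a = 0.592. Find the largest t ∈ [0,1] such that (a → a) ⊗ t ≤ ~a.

a → a = min(1, 1 − 0.592 + 0.592) = min(1, 1.000) = 1.000
So the left factor is a → a = 1.000.
~a = 1 − 0.592 = 0.408
So the right-hand bound is ~a = 0.408.
The residuum of the Łukasiewicz t-norm gives the supremum: min(1, 1 − 1.000 + 0.408).
1 − 1.000 + 0.408 = 0.408, so t = min(1, 0.408) = 0.408.
Check: 1.000 ⊗ 0.408 = max(0, 0.408) = 0.408 ≤ 0.408.

0.408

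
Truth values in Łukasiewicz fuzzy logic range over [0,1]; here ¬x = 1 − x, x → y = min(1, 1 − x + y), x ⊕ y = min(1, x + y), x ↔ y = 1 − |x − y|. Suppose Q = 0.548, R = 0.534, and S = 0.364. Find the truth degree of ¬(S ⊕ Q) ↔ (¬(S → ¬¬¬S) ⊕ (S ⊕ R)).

S ⊕ Q = min(1, 0.364 + 0.548) = min(1, 0.912) = 0.912
¬(S ⊕ Q) = 1 − 0.912 = 0.088
¬S = 1 − 0.364 = 0.636
¬¬S = 1 − 0.636 = 0.364
¬¬¬S = 1 − 0.364 = 0.636
S → ¬¬¬S = min(1, 1 − 0.364 + 0.636) = min(1, 1.272) = 1.000
¬(S → ¬¬¬S) = 1 − 1.000 = 0.000
S ⊕ R = min(1, 0.364 + 0.534) = min(1, 0.898) = 0.898
¬(S → ¬¬¬S) ⊕ (S ⊕ R) = min(1, 0.000 + 0.898) = min(1, 0.898) = 0.898
¬(S ⊕ Q) ↔ (¬(S → ¬¬¬S) ⊕ (S ⊕ R)) = 1 − |0.088 − 0.898| = 1 − 0.810 = 0.190

0.190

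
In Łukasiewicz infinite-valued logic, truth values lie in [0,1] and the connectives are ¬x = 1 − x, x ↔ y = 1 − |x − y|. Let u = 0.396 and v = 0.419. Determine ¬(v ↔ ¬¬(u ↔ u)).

0.581

u ↔ u = 1 − |0.396 − 0.396| = 1 − 0.000 = 1.000
¬(u ↔ u) = 1 − 1.000 = 0.000
¬¬(u ↔ u) = 1 − 0.000 = 1.000
v ↔ ¬¬(u ↔ u) = 1 − |0.419 − 1.000| = 1 − 0.581 = 0.419
¬(v ↔ ¬¬(u ↔ u)) = 1 − 0.419 = 0.581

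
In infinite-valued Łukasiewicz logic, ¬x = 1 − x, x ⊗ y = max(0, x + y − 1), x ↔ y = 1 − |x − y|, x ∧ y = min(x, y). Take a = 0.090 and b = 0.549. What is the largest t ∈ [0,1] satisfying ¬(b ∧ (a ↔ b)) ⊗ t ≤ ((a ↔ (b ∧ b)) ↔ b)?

a ↔ b = 1 − |0.090 − 0.549| = 1 − 0.459 = 0.541
b ∧ (a ↔ b) = min(0.549, 0.541) = 0.541
¬(b ∧ (a ↔ b)) = 1 − 0.541 = 0.459
So the left factor is ¬(b ∧ (a ↔ b)) = 0.459.
b ∧ b = min(0.549, 0.549) = 0.549
a ↔ (b ∧ b) = 1 − |0.090 − 0.549| = 1 − 0.459 = 0.541
(a ↔ (b ∧ b)) ↔ b = 1 − |0.541 − 0.549| = 1 − 0.008 = 0.992
So the right-hand bound is (a ↔ (b ∧ b)) ↔ b = 0.992.
The residuum of the Łukasiewicz t-norm gives the supremum: min(1, 1 − 0.459 + 0.992).
1 − 0.459 + 0.992 = 1.533, so t = min(1, 1.533) = 1.000.
Check: 0.459 ⊗ 1.000 = max(0, 0.459) = 0.459 ≤ 0.992.

1.000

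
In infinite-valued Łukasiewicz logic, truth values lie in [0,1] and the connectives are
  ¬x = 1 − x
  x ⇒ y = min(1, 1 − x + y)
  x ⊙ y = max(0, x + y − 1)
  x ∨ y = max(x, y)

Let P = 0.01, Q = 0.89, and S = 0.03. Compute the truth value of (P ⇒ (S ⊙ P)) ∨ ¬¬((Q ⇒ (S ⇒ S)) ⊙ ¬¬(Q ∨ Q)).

S ⊙ P = max(0, 0.03 + 0.01 − 1) = max(0, -0.96) = 0.00
P ⇒ (S ⊙ P) = min(1, 1 − 0.01 + 0.00) = min(1, 0.99) = 0.99
S ⇒ S = min(1, 1 − 0.03 + 0.03) = min(1, 1.00) = 1.00
Q ⇒ (S ⇒ S) = min(1, 1 − 0.89 + 1.00) = min(1, 1.11) = 1.00
Q ∨ Q = max(0.89, 0.89) = 0.89
¬(Q ∨ Q) = 1 − 0.89 = 0.11
¬¬(Q ∨ Q) = 1 − 0.11 = 0.89
(Q ⇒ (S ⇒ S)) ⊙ ¬¬(Q ∨ Q) = max(0, 1.00 + 0.89 − 1) = max(0, 0.89) = 0.89
¬((Q ⇒ (S ⇒ S)) ⊙ ¬¬(Q ∨ Q)) = 1 − 0.89 = 0.11
¬¬((Q ⇒ (S ⇒ S)) ⊙ ¬¬(Q ∨ Q)) = 1 − 0.11 = 0.89
(P ⇒ (S ⊙ P)) ∨ ¬¬((Q ⇒ (S ⇒ S)) ⊙ ¬¬(Q ∨ Q)) = max(0.99, 0.89) = 0.99

0.99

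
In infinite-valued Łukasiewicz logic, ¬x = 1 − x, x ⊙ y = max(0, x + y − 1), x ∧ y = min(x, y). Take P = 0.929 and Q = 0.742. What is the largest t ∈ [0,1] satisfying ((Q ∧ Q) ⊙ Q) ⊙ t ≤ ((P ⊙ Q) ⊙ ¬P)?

Q ∧ Q = min(0.742, 0.742) = 0.742
(Q ∧ Q) ⊙ Q = max(0, 0.742 + 0.742 − 1) = max(0, 0.484) = 0.484
So the left factor is (Q ∧ Q) ⊙ Q = 0.484.
P ⊙ Q = max(0, 0.929 + 0.742 − 1) = max(0, 0.671) = 0.671
¬P = 1 − 0.929 = 0.071
(P ⊙ Q) ⊙ ¬P = max(0, 0.671 + 0.071 − 1) = max(0, -0.258) = 0.000
So the right-hand bound is (P ⊙ Q) ⊙ ¬P = 0.000.
The residuum of the Łukasiewicz t-norm gives the supremum: min(1, 1 − 0.484 + 0.000).
1 − 0.484 + 0.000 = 0.516, so t = min(1, 0.516) = 0.516.
Check: 0.484 ⊙ 0.516 = max(0, 0.000) = 0.000 ≤ 0.000.

0.516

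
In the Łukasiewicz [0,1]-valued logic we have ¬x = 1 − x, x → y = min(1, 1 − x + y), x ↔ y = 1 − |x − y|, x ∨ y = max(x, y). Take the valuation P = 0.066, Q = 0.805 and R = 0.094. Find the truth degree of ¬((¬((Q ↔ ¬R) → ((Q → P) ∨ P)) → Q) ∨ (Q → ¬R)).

0.000

¬R = 1 − 0.094 = 0.906
Q ↔ ¬R = 1 − |0.805 − 0.906| = 1 − 0.101 = 0.899
Q → P = min(1, 1 − 0.805 + 0.066) = min(1, 0.261) = 0.261
(Q → P) ∨ P = max(0.261, 0.066) = 0.261
(Q ↔ ¬R) → ((Q → P) ∨ P) = min(1, 1 − 0.899 + 0.261) = min(1, 0.362) = 0.362
¬((Q ↔ ¬R) → ((Q → P) ∨ P)) = 1 − 0.362 = 0.638
¬((Q ↔ ¬R) → ((Q → P) ∨ P)) → Q = min(1, 1 − 0.638 + 0.805) = min(1, 1.167) = 1.000
Q → ¬R = min(1, 1 − 0.805 + 0.906) = min(1, 1.101) = 1.000
(¬((Q ↔ ¬R) → ((Q → P) ∨ P)) → Q) ∨ (Q → ¬R) = max(1.000, 1.000) = 1.000
¬((¬((Q ↔ ¬R) → ((Q → P) ∨ P)) → Q) ∨ (Q → ¬R)) = 1 − 1.000 = 0.000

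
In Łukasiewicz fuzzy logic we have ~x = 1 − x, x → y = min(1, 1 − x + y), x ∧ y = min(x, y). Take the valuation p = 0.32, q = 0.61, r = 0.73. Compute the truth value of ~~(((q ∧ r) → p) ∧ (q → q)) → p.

0.61

q ∧ r = min(0.61, 0.73) = 0.61
(q ∧ r) → p = min(1, 1 − 0.61 + 0.32) = min(1, 0.71) = 0.71
q → q = min(1, 1 − 0.61 + 0.61) = min(1, 1.00) = 1.00
((q ∧ r) → p) ∧ (q → q) = min(0.71, 1.00) = 0.71
~(((q ∧ r) → p) ∧ (q → q)) = 1 − 0.71 = 0.29
~~(((q ∧ r) → p) ∧ (q → q)) = 1 − 0.29 = 0.71
~~(((q ∧ r) → p) ∧ (q → q)) → p = min(1, 1 − 0.71 + 0.32) = min(1, 0.61) = 0.61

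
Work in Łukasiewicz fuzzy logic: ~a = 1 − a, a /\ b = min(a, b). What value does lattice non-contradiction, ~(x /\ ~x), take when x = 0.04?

0.96

~x = 1 − 0.04 = 0.96
x /\ ~x = min(0.04, 0.96) = 0.04
~(x /\ ~x) = 1 − 0.04 = 0.96
(The value 0.96 < 1 shows this instance is not satisfied; not a Ł∞-tautology — its value is 1 − min(a, 1−a).)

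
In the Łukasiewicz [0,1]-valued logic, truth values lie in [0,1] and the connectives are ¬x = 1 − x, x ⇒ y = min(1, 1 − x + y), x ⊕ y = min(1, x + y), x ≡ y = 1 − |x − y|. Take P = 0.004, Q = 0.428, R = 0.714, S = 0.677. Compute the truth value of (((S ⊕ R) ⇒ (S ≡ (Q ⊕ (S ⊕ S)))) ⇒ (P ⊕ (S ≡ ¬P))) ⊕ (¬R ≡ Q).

S ⊕ R = min(1, 0.677 + 0.714) = min(1, 1.391) = 1.000
S ⊕ S = min(1, 0.677 + 0.677) = min(1, 1.354) = 1.000
Q ⊕ (S ⊕ S) = min(1, 0.428 + 1.000) = min(1, 1.428) = 1.000
S ≡ (Q ⊕ (S ⊕ S)) = 1 − |0.677 − 1.000| = 1 − 0.323 = 0.677
(S ⊕ R) ⇒ (S ≡ (Q ⊕ (S ⊕ S))) = min(1, 1 − 1.000 + 0.677) = min(1, 0.677) = 0.677
¬P = 1 − 0.004 = 0.996
S ≡ ¬P = 1 − |0.677 − 0.996| = 1 − 0.319 = 0.681
P ⊕ (S ≡ ¬P) = min(1, 0.004 + 0.681) = min(1, 0.685) = 0.685
((S ⊕ R) ⇒ (S ≡ (Q ⊕ (S ⊕ S)))) ⇒ (P ⊕ (S ≡ ¬P)) = min(1, 1 − 0.677 + 0.685) = min(1, 1.008) = 1.000
¬R = 1 − 0.714 = 0.286
¬R ≡ Q = 1 − |0.286 − 0.428| = 1 − 0.142 = 0.858
(((S ⊕ R) ⇒ (S ≡ (Q ⊕ (S ⊕ S)))) ⇒ (P ⊕ (S ≡ ¬P))) ⊕ (¬R ≡ Q) = min(1, 1.000 + 0.858) = min(1, 1.858) = 1.000

1.000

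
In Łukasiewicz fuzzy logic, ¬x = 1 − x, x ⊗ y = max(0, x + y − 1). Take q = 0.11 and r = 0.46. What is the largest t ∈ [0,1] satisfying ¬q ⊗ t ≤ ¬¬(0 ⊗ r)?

¬q = 1 − 0.11 = 0.89
So the left factor is ¬q = 0.89.
0 ⊗ r = max(0, 0.00 + 0.46 − 1) = max(0, -0.54) = 0.00
¬(0 ⊗ r) = 1 − 0.00 = 1.00
¬¬(0 ⊗ r) = 1 − 1.00 = 0.00
So the right-hand bound is ¬¬(0 ⊗ r) = 0.00.
The residuum of the Łukasiewicz t-norm gives the supremum: min(1, 1 − 0.89 + 0.00).
1 − 0.89 + 0.00 = 0.11, so t = min(1, 0.11) = 0.11.
Check: 0.89 ⊗ 0.11 = max(0, 0.00) = 0.00 ≤ 0.00.

0.11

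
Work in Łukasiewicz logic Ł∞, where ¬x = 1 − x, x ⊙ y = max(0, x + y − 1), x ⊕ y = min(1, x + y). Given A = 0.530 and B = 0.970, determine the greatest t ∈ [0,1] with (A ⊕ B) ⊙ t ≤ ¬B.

0.030

A ⊕ B = min(1, 0.530 + 0.970) = min(1, 1.500) = 1.000
So the left factor is A ⊕ B = 1.000.
¬B = 1 − 0.970 = 0.030
So the right-hand bound is ¬B = 0.030.
The residuum of the Łukasiewicz t-norm gives the supremum: min(1, 1 − 1.000 + 0.030).
1 − 1.000 + 0.030 = 0.030, so t = min(1, 0.030) = 0.030.
Check: 1.000 ⊙ 0.030 = max(0, 0.030) = 0.030 ≤ 0.030.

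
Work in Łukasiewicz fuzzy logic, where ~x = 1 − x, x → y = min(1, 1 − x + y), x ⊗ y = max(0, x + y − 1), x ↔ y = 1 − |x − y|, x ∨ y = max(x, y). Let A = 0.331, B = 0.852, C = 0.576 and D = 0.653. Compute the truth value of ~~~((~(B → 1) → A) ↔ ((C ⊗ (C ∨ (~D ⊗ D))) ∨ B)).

B → 1 = min(1, 1 − 0.852 + 1.000) = min(1, 1.148) = 1.000
~(B → 1) = 1 − 1.000 = 0.000
~(B → 1) → A = min(1, 1 − 0.000 + 0.331) = min(1, 1.331) = 1.000
~D = 1 − 0.653 = 0.347
~D ⊗ D = max(0, 0.347 + 0.653 − 1) = max(0, 0.000) = 0.000
C ∨ (~D ⊗ D) = max(0.576, 0.000) = 0.576
C ⊗ (C ∨ (~D ⊗ D)) = max(0, 0.576 + 0.576 − 1) = max(0, 0.152) = 0.152
(C ⊗ (C ∨ (~D ⊗ D))) ∨ B = max(0.152, 0.852) = 0.852
(~(B → 1) → A) ↔ ((C ⊗ (C ∨ (~D ⊗ D))) ∨ B) = 1 − |1.000 − 0.852| = 1 − 0.148 = 0.852
~((~(B → 1) → A) ↔ ((C ⊗ (C ∨ (~D ⊗ D))) ∨ B)) = 1 − 0.852 = 0.148
~~((~(B → 1) → A) ↔ ((C ⊗ (C ∨ (~D ⊗ D))) ∨ B)) = 1 − 0.148 = 0.852
~~~((~(B → 1) → A) ↔ ((C ⊗ (C ∨ (~D ⊗ D))) ∨ B)) = 1 − 0.852 = 0.148

0.148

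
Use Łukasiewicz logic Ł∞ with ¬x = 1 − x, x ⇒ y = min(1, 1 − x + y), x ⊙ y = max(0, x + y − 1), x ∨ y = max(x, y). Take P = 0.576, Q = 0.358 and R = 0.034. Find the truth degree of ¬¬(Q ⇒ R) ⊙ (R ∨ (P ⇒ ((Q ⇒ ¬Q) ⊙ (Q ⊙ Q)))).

0.100

Q ⇒ R = min(1, 1 − 0.358 + 0.034) = min(1, 0.676) = 0.676
¬(Q ⇒ R) = 1 − 0.676 = 0.324
¬¬(Q ⇒ R) = 1 − 0.324 = 0.676
¬Q = 1 − 0.358 = 0.642
Q ⇒ ¬Q = min(1, 1 − 0.358 + 0.642) = min(1, 1.284) = 1.000
Q ⊙ Q = max(0, 0.358 + 0.358 − 1) = max(0, -0.284) = 0.000
(Q ⇒ ¬Q) ⊙ (Q ⊙ Q) = max(0, 1.000 + 0.000 − 1) = max(0, 0.000) = 0.000
P ⇒ ((Q ⇒ ¬Q) ⊙ (Q ⊙ Q)) = min(1, 1 − 0.576 + 0.000) = min(1, 0.424) = 0.424
R ∨ (P ⇒ ((Q ⇒ ¬Q) ⊙ (Q ⊙ Q))) = max(0.034, 0.424) = 0.424
¬¬(Q ⇒ R) ⊙ (R ∨ (P ⇒ ((Q ⇒ ¬Q) ⊙ (Q ⊙ Q)))) = max(0, 0.676 + 0.424 − 1) = max(0, 0.100) = 0.100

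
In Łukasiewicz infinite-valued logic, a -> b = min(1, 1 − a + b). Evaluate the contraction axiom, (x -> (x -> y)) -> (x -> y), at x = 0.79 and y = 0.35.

x -> y = min(1, 1 − 0.79 + 0.35) = min(1, 0.56) = 0.56
x -> (x -> y) = min(1, 1 − 0.79 + 0.56) = min(1, 0.77) = 0.77
(x -> (x -> y)) -> (x -> y) = min(1, 1 − 0.77 + 0.56) = min(1, 0.79) = 0.79
(The value 0.79 < 1 shows this instance is not satisfied; fails in Ł∞ (the t-norm is not idempotent).)

0.79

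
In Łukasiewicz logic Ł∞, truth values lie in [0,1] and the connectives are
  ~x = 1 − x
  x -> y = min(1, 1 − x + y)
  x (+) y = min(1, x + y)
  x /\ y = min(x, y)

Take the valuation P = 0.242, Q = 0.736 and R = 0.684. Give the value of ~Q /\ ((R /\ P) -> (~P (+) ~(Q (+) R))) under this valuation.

~Q = 1 − 0.736 = 0.264
R /\ P = min(0.684, 0.242) = 0.242
~P = 1 − 0.242 = 0.758
Q (+) R = min(1, 0.736 + 0.684) = min(1, 1.420) = 1.000
~(Q (+) R) = 1 − 1.000 = 0.000
~P (+) ~(Q (+) R) = min(1, 0.758 + 0.000) = min(1, 0.758) = 0.758
(R /\ P) -> (~P (+) ~(Q (+) R)) = min(1, 1 − 0.242 + 0.758) = min(1, 1.516) = 1.000
~Q /\ ((R /\ P) -> (~P (+) ~(Q (+) R))) = min(0.264, 1.000) = 0.264

0.264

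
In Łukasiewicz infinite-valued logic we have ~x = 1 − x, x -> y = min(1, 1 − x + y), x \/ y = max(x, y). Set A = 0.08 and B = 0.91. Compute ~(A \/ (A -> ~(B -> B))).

B -> B = min(1, 1 − 0.91 + 0.91) = min(1, 1.00) = 1.00
~(B -> B) = 1 − 1.00 = 0.00
A -> ~(B -> B) = min(1, 1 − 0.08 + 0.00) = min(1, 0.92) = 0.92
A \/ (A -> ~(B -> B)) = max(0.08, 0.92) = 0.92
~(A \/ (A -> ~(B -> B))) = 1 − 0.92 = 0.08

0.08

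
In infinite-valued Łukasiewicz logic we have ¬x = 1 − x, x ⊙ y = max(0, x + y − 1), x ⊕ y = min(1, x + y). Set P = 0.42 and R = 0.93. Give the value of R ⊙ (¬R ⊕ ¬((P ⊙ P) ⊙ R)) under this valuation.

0.93

¬R = 1 − 0.93 = 0.07
P ⊙ P = max(0, 0.42 + 0.42 − 1) = max(0, -0.16) = 0.00
(P ⊙ P) ⊙ R = max(0, 0.00 + 0.93 − 1) = max(0, -0.07) = 0.00
¬((P ⊙ P) ⊙ R) = 1 − 0.00 = 1.00
¬R ⊕ ¬((P ⊙ P) ⊙ R) = min(1, 0.07 + 1.00) = min(1, 1.07) = 1.00
R ⊙ (¬R ⊕ ¬((P ⊙ P) ⊙ R)) = max(0, 0.93 + 1.00 − 1) = max(0, 0.93) = 0.93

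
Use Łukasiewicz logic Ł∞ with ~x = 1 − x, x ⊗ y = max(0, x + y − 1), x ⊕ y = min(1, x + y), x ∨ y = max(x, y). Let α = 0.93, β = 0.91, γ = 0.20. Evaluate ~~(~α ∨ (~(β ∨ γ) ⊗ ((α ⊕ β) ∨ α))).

~α = 1 − 0.93 = 0.07
β ∨ γ = max(0.91, 0.20) = 0.91
~(β ∨ γ) = 1 − 0.91 = 0.09
α ⊕ β = min(1, 0.93 + 0.91) = min(1, 1.84) = 1.00
(α ⊕ β) ∨ α = max(1.00, 0.93) = 1.00
~(β ∨ γ) ⊗ ((α ⊕ β) ∨ α) = max(0, 0.09 + 1.00 − 1) = max(0, 0.09) = 0.09
~α ∨ (~(β ∨ γ) ⊗ ((α ⊕ β) ∨ α)) = max(0.07, 0.09) = 0.09
~(~α ∨ (~(β ∨ γ) ⊗ ((α ⊕ β) ∨ α))) = 1 − 0.09 = 0.91
~~(~α ∨ (~(β ∨ γ) ⊗ ((α ⊕ β) ∨ α))) = 1 − 0.91 = 0.09

0.09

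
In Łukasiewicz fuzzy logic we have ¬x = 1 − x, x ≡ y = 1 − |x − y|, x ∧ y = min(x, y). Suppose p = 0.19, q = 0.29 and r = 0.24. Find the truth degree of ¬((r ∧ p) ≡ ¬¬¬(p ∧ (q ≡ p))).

r ∧ p = min(0.24, 0.19) = 0.19
q ≡ p = 1 − |0.29 − 0.19| = 1 − 0.10 = 0.90
p ∧ (q ≡ p) = min(0.19, 0.90) = 0.19
¬(p ∧ (q ≡ p)) = 1 − 0.19 = 0.81
¬¬(p ∧ (q ≡ p)) = 1 − 0.81 = 0.19
¬¬¬(p ∧ (q ≡ p)) = 1 − 0.19 = 0.81
(r ∧ p) ≡ ¬¬¬(p ∧ (q ≡ p)) = 1 − |0.19 − 0.81| = 1 − 0.62 = 0.38
¬((r ∧ p) ≡ ¬¬¬(p ∧ (q ≡ p))) = 1 − 0.38 = 0.62

0.62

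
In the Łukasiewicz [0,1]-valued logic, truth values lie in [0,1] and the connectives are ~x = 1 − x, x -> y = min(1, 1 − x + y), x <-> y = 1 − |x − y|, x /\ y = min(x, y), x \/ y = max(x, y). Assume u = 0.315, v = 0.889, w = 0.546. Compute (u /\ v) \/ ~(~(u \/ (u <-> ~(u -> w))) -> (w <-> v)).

0.315

u /\ v = min(0.315, 0.889) = 0.315
u -> w = min(1, 1 − 0.315 + 0.546) = min(1, 1.231) = 1.000
~(u -> w) = 1 − 1.000 = 0.000
u <-> ~(u -> w) = 1 − |0.315 − 0.000| = 1 − 0.315 = 0.685
u \/ (u <-> ~(u -> w)) = max(0.315, 0.685) = 0.685
~(u \/ (u <-> ~(u -> w))) = 1 − 0.685 = 0.315
w <-> v = 1 − |0.546 − 0.889| = 1 − 0.343 = 0.657
~(u \/ (u <-> ~(u -> w))) -> (w <-> v) = min(1, 1 − 0.315 + 0.657) = min(1, 1.342) = 1.000
~(~(u \/ (u <-> ~(u -> w))) -> (w <-> v)) = 1 − 1.000 = 0.000
(u /\ v) \/ ~(~(u \/ (u <-> ~(u -> w))) -> (w <-> v)) = max(0.315, 0.000) = 0.315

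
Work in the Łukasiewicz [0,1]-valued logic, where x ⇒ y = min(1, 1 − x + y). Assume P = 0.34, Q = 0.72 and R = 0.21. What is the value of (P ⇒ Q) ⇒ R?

P ⇒ Q = min(1, 1 − 0.34 + 0.72) = min(1, 1.38) = 1.00
(P ⇒ Q) ⇒ R = min(1, 1 − 1.00 + 0.21) = min(1, 0.21) = 0.21

0.21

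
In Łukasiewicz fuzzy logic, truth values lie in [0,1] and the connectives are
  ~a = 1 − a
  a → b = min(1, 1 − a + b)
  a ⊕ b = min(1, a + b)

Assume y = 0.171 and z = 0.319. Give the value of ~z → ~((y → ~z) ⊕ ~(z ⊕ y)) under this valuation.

~z = 1 − 0.319 = 0.681
y → ~z = min(1, 1 − 0.171 + 0.681) = min(1, 1.510) = 1.000
z ⊕ y = min(1, 0.319 + 0.171) = min(1, 0.490) = 0.490
~(z ⊕ y) = 1 − 0.490 = 0.510
(y → ~z) ⊕ ~(z ⊕ y) = min(1, 1.000 + 0.510) = min(1, 1.510) = 1.000
~((y → ~z) ⊕ ~(z ⊕ y)) = 1 − 1.000 = 0.000
~z → ~((y → ~z) ⊕ ~(z ⊕ y)) = min(1, 1 − 0.681 + 0.000) = min(1, 0.319) = 0.319

0.319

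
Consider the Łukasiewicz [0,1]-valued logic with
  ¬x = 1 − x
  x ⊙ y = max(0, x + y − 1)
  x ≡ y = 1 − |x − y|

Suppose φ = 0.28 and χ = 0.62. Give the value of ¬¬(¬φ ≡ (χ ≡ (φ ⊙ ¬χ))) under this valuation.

0.66

¬φ = 1 − 0.28 = 0.72
¬χ = 1 − 0.62 = 0.38
φ ⊙ ¬χ = max(0, 0.28 + 0.38 − 1) = max(0, -0.34) = 0.00
χ ≡ (φ ⊙ ¬χ) = 1 − |0.62 − 0.00| = 1 − 0.62 = 0.38
¬φ ≡ (χ ≡ (φ ⊙ ¬χ)) = 1 − |0.72 − 0.38| = 1 − 0.34 = 0.66
¬(¬φ ≡ (χ ≡ (φ ⊙ ¬χ))) = 1 − 0.66 = 0.34
¬¬(¬φ ≡ (χ ≡ (φ ⊙ ¬χ))) = 1 − 0.34 = 0.66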